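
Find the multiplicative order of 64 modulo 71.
35

71 is prime, so ord(64) divides φ(71) = 70.
Divisors of 70: 1, 2, 5, 7, 10, 14, 35, 70.
Repeated squaring: 64^1 ≡ 64, 64^2 ≡ 49, 64^4 ≡ 58, 64^8 ≡ 27, 64^16 ≡ 19, 64^32 ≡ 6, 64^64 ≡ 36 (mod 71).
Test 64^d mod 71 for each divisor d in increasing order:
64^1 ≡ 64
64^2 ≡ 49
64^5 = 64^4·64^1 ≡ 20
64^7 = 64^4·64^2·64^1 ≡ 57
64^10 = 64^8·64^2 ≡ 45
64^14 = 64^8·64^4·64^2 ≡ 54
64^35 = 64^32·64^2·64^1 ≡ 1  ← first divisor giving 1
The order is 35.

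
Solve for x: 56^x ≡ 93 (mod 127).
125

Baby-step giant-step with step n = ⌈√127⌉ = 12.
Baby steps 56^j mod 127 (j:value) for j=0..11: 0:1, 1:56, 2:88, 3:102, 4:124, 5:86, 6:117, 7:75, 8:9, 9:123, 10:30, 11:29.
Giant-step multiplier: 56^(-12) ≡ 56^(126-12) = 56^114 ≡ 47 (mod 127).
Giant steps γ_i = 93·47^i mod 127: γ_0=93, γ_1=53, γ_2=78, γ_3=110, γ_4=90, γ_5=39, γ_6=55, γ_7=45, γ_8=83, γ_9=91, γ_10=86 (in table at j=5).
x = i·n + j = 10·12 + 5 = 125.
Check: 56^125 ≡ 93 (mod 127).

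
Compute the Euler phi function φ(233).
232

233 = 233
φ(n) = n × ∏(1 - 1/p) for each prime p dividing n
φ(233) = 233 × (1 - 1/233) = 232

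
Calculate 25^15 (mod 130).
25

Repeated squaring. Binary of 15 = 1111.
25^1 ≡ 25 (mod 130); 25^2 ≡ 105 (mod 130); 25^4 ≡ 105 (mod 130); 25^8 ≡ 105 (mod 130)
25^15 = 25^1 × 25^2 × 25^4 × 25^8 ≡ 25 (mod 130)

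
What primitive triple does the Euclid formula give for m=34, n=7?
(1107, 476, 1205)

Euclid's formula: a = m² - n², b = 2mn, c = m² + n²
m = 34, n = 7
a = 34² - 7² = 1156 - 49 = 1107
b = 2 × 34 × 7 = 476
c = 34² + 7² = 1156 + 49 = 1205
Verification: 1107² + 476² = 1225449 + 226576 = 1452025 = 1205² ✓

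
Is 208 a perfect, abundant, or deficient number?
abundant

Proper divisors of 208: sum = 1 + 2 + 4 + 8 + 13 + 16 + 26 + 52 + 104 = 226
Since 226 > 208, 208 is abundant.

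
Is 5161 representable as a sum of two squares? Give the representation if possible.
20² + 69² (a=20, b=69)

Factorization: 5161 = 13 × 397
By Fermat: n is sum of two squares iff every prime p ≡ 3 (mod 4) appears to even power.
All primes ≡ 3 (mod 4) appear to even power.
Search a = 0, 1, 2, … for 5161 - a² a perfect square: first hit at a = 20: 5161 - 400 = 4761 = 69².
5161 = 20² + 69² = 400 + 4761 ✓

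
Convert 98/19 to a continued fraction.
[5; 6, 3]

Euclidean algorithm steps:
98 = 5 × 19 + 3
19 = 6 × 3 + 1
3 = 3 × 1 + 0
Continued fraction: [5; 6, 3]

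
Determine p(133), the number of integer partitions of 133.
7346629512

p(n) counts ways to write n as a sum of positive integers (order ignored).
Euler's pentagonal recurrence: p(k) = p(k-1) + p(k-2) - p(k-5) - p(k-7) + p(k-12) + p(k-15) - ... (offsets j(3j∓1)/2, signs ++--, p(0)=1, p(<0)=0).
DP table for k = 0..132: p(0)=1, p(1)=1, p(2)=2, p(3)=3, p(4)=5, p(5)=7, p(6)=11, p(7)=15, p(8)=22, p(9)=30, p(10)=42, p(11)=56, p(12)=77, p(13)=101, p(14)=135, p(15)=176, p(16)=231, p(17)=297, p(18)=385, p(19)=490, p(20)=627, p(21)=792, p(22)=1002, p(23)=1255, p(24)=1575, p(25)=1958, p(26)=2436, p(27)=3010, p(28)=3718, p(29)=4565, p(30)=5604, p(31)=6842, p(32)=8349, p(33)=10143, p(34)=12310, p(35)=14883, p(36)=17977, p(37)=21637, p(38)=26015, p(39)=31185, p(40)=37338, p(41)=44583, p(42)=53174, p(43)=63261, p(44)=75175, p(45)=89134, p(46)=105558, p(47)=124754, p(48)=147273, p(49)=173525, p(50)=204226, p(51)=239943, p(52)=281589, p(53)=329931, p(54)=386155, p(55)=451276, p(56)=526823, p(57)=614154, p(58)=715220, p(59)=831820, p(60)=966467, p(61)=1121505, p(62)=1300156, p(63)=1505499, p(64)=1741630, p(65)=2012558, p(66)=2323520, p(67)=2679689, p(68)=3087735, p(69)=3554345, p(70)=4087968, p(71)=4697205, p(72)=5392783, p(73)=6185689, p(74)=7089500, p(75)=8118264, p(76)=9289091, p(77)=10619863, p(78)=12132164, p(79)=13848650, p(80)=15796476, p(81)=18004327, p(82)=20506255, p(83)=23338469, p(84)=26543660, p(85)=30167357, p(86)=34262962, p(87)=38887673, p(88)=44108109, p(89)=49995925, p(90)=56634173, p(91)=64112359, p(92)=72533807, p(93)=82010177, p(94)=92669720, p(95)=104651419, p(96)=118114304, p(97)=133230930, p(98)=150198136, p(99)=169229875, p(100)=190569292, p(101)=214481126, p(102)=241265379, p(103)=271248950, p(104)=304801365, p(105)=342325709, p(106)=384276336, p(107)=431149389, p(108)=483502844, p(109)=541946240, p(110)=607163746, p(111)=679903203, p(112)=761002156, p(113)=851376628, p(114)=952050665, p(115)=1064144451, p(116)=1188908248, p(117)=1327710076, p(118)=1482074143, p(119)=1653668665, p(120)=1844349560, p(121)=2056148051, p(122)=2291320912, p(123)=2552338241, p(124)=2841940500, p(125)=3163127352, p(126)=3519222692, p(127)=3913864295, p(128)=4351078600, p(129)=4835271870, p(130)=5371315400, p(131)=5964539504, p(132)=6620830889.
Final step: p(133) = p(132) + p(131) - p(128) - p(126) + p(121) + p(118) - p(111) - p(107) + p(98) + p(93) - p(82) - p(76) + p(63) + p(56) - p(41) - p(33) + p(16) + p(7)
= 6620830889 + 5964539504 - 4351078600 - 3519222692 + 2056148051 + 1482074143 - 679903203 - 431149389 + 150198136 + 82010177 - 20506255 - 9289091 + 1505499 + 526823 - 44583 - 10143 + 231 + 15
= 7346629512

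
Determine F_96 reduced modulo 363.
228

Matrix identity: Q^n = [[F_(n+1), F_n], [F_n, F_(n-1)]] with Q = [[1,1],[1,0]].
n = 96 = 1100000₂. Square-and-multiply, entries mod 363:
Q^1 = [[1,1],[1,0]]
Q^3 = (Q^1)²·Q = [[3,2],[2,1]]
Q^6 = (Q^3)² = [[13,8],[8,5]]
Q^12 = (Q^6)² = [[233,144],[144,89]]
Q^24 = (Q^12)² = [[247,267],[267,343]]
Q^48 = (Q^24)² = [[166,351],[351,178]]
Q^96 = (Q^48)² = [[112,228],[228,247]]
F_96 mod 363 = Q^96[0][1] = 228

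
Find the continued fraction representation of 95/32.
[2; 1, 31]

Euclidean algorithm steps:
95 = 2 × 32 + 31
32 = 1 × 31 + 1
31 = 31 × 1 + 0
Continued fraction: [2; 1, 31]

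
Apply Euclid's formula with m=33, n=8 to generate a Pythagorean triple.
(1025, 528, 1153)

Euclid's formula: a = m² - n², b = 2mn, c = m² + n²
m = 33, n = 8
a = 33² - 8² = 1089 - 64 = 1025
b = 2 × 33 × 8 = 528
c = 33² + 8² = 1089 + 64 = 1153
Verification: 1025² + 528² = 1050625 + 278784 = 1329409 = 1153² ✓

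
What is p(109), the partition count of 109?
541946240

p(n) counts ways to write n as a sum of positive integers (order ignored).
Euler's pentagonal recurrence: p(k) = p(k-1) + p(k-2) - p(k-5) - p(k-7) + p(k-12) + p(k-15) - ... (offsets j(3j∓1)/2, signs ++--, p(0)=1, p(<0)=0).
DP table for k = 0..108: p(0)=1, p(1)=1, p(2)=2, p(3)=3, p(4)=5, p(5)=7, p(6)=11, p(7)=15, p(8)=22, p(9)=30, p(10)=42, p(11)=56, p(12)=77, p(13)=101, p(14)=135, p(15)=176, p(16)=231, p(17)=297, p(18)=385, p(19)=490, p(20)=627, p(21)=792, p(22)=1002, p(23)=1255, p(24)=1575, p(25)=1958, p(26)=2436, p(27)=3010, p(28)=3718, p(29)=4565, p(30)=5604, p(31)=6842, p(32)=8349, p(33)=10143, p(34)=12310, p(35)=14883, p(36)=17977, p(37)=21637, p(38)=26015, p(39)=31185, p(40)=37338, p(41)=44583, p(42)=53174, p(43)=63261, p(44)=75175, p(45)=89134, p(46)=105558, p(47)=124754, p(48)=147273, p(49)=173525, p(50)=204226, p(51)=239943, p(52)=281589, p(53)=329931, p(54)=386155, p(55)=451276, p(56)=526823, p(57)=614154, p(58)=715220, p(59)=831820, p(60)=966467, p(61)=1121505, p(62)=1300156, p(63)=1505499, p(64)=1741630, p(65)=2012558, p(66)=2323520, p(67)=2679689, p(68)=3087735, p(69)=3554345, p(70)=4087968, p(71)=4697205, p(72)=5392783, p(73)=6185689, p(74)=7089500, p(75)=8118264, p(76)=9289091, p(77)=10619863, p(78)=12132164, p(79)=13848650, p(80)=15796476, p(81)=18004327, p(82)=20506255, p(83)=23338469, p(84)=26543660, p(85)=30167357, p(86)=34262962, p(87)=38887673, p(88)=44108109, p(89)=49995925, p(90)=56634173, p(91)=64112359, p(92)=72533807, p(93)=82010177, p(94)=92669720, p(95)=104651419, p(96)=118114304, p(97)=133230930, p(98)=150198136, p(99)=169229875, p(100)=190569292, p(101)=214481126, p(102)=241265379, p(103)=271248950, p(104)=304801365, p(105)=342325709, p(106)=384276336, p(107)=431149389, p(108)=483502844.
Final step: p(109) = p(108) + p(107) - p(104) - p(102) + p(97) + p(94) - p(87) - p(83) + p(74) + p(69) - p(58) - p(52) + p(39) + p(32) - p(17) - p(9)
= 483502844 + 431149389 - 304801365 - 241265379 + 133230930 + 92669720 - 38887673 - 23338469 + 7089500 + 3554345 - 715220 - 281589 + 31185 + 8349 - 297 - 30
= 541946240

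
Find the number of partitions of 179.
625846753120

p(n) counts ways to write n as a sum of positive integers (order ignored).
Euler's pentagonal recurrence: p(k) = p(k-1) + p(k-2) - p(k-5) - p(k-7) + p(k-12) + p(k-15) - ... (offsets j(3j∓1)/2, signs ++--, p(0)=1, p(<0)=0).
DP table for k = 0..178: p(0)=1, p(1)=1, p(2)=2, p(3)=3, p(4)=5, p(5)=7, p(6)=11, p(7)=15, p(8)=22, p(9)=30, p(10)=42, p(11)=56, p(12)=77, p(13)=101, p(14)=135, p(15)=176, p(16)=231, p(17)=297, p(18)=385, p(19)=490, p(20)=627, p(21)=792, p(22)=1002, p(23)=1255, p(24)=1575, p(25)=1958, p(26)=2436, p(27)=3010, p(28)=3718, p(29)=4565, p(30)=5604, p(31)=6842, p(32)=8349, p(33)=10143, p(34)=12310, p(35)=14883, p(36)=17977, p(37)=21637, p(38)=26015, p(39)=31185, p(40)=37338, p(41)=44583, p(42)=53174, p(43)=63261, p(44)=75175, p(45)=89134, p(46)=105558, p(47)=124754, p(48)=147273, p(49)=173525, p(50)=204226, p(51)=239943, p(52)=281589, p(53)=329931, p(54)=386155, p(55)=451276, p(56)=526823, p(57)=614154, p(58)=715220, p(59)=831820, p(60)=966467, p(61)=1121505, p(62)=1300156, p(63)=1505499, p(64)=1741630, p(65)=2012558, p(66)=2323520, p(67)=2679689, p(68)=3087735, p(69)=3554345, p(70)=4087968, p(71)=4697205, p(72)=5392783, p(73)=6185689, p(74)=7089500, p(75)=8118264, p(76)=9289091, p(77)=10619863, p(78)=12132164, p(79)=13848650, p(80)=15796476, p(81)=18004327, p(82)=20506255, p(83)=23338469, p(84)=26543660, p(85)=30167357, p(86)=34262962, p(87)=38887673, p(88)=44108109, p(89)=49995925, p(90)=56634173, p(91)=64112359, p(92)=72533807, p(93)=82010177, p(94)=92669720, p(95)=104651419, p(96)=118114304, p(97)=133230930, p(98)=150198136, p(99)=169229875, p(100)=190569292, p(101)=214481126, p(102)=241265379, p(103)=271248950, p(104)=304801365, p(105)=342325709, p(106)=384276336, p(107)=431149389, p(108)=483502844, p(109)=541946240, p(110)=607163746, p(111)=679903203, p(112)=761002156, p(113)=851376628, p(114)=952050665, p(115)=1064144451, p(116)=1188908248, p(117)=1327710076, p(118)=1482074143, p(119)=1653668665, p(120)=1844349560, p(121)=2056148051, p(122)=2291320912, p(123)=2552338241, p(124)=2841940500, p(125)=3163127352, p(126)=3519222692, p(127)=3913864295, p(128)=4351078600, p(129)=4835271870, p(130)=5371315400, p(131)=5964539504, p(132)=6620830889, p(133)=7346629512, p(134)=8149040695, p(135)=9035836076, p(136)=10015581680, p(137)=11097645016, p(138)=12292341831, p(139)=13610949895, p(140)=15065878135, p(141)=16670689208, p(142)=18440293320, p(143)=20390982757, p(144)=22540654445, p(145)=24908858009, p(146)=27517052599, p(147)=30388671978, p(148)=33549419497, p(149)=37027355200, p(150)=40853235313, p(151)=45060624582, p(152)=49686288421, p(153)=54770336324, p(154)=60356673280, p(155)=66493182097, p(156)=73232243759, p(157)=80630964769, p(158)=88751778802, p(159)=97662728555, p(160)=107438159466, p(161)=118159068427, p(162)=129913904637, p(163)=142798995930, p(164)=156919475295, p(165)=172389800255, p(166)=189334822579, p(167)=207890420102, p(168)=228204732751, p(169)=250438925115, p(170)=274768617130, p(171)=301384802048, p(172)=330495499613, p(173)=362326859895, p(174)=397125074750, p(175)=435157697830, p(176)=476715857290, p(177)=522115831195, p(178)=571701605655.
Final step: p(179) = p(178) + p(177) - p(174) - p(172) + p(167) + p(164) - p(157) - p(153) + p(144) + p(139) - p(128) - p(122) + p(109) + p(102) - p(87) - p(79) + p(62) + p(53) - p(34) - p(24) + p(3)
= 571701605655 + 522115831195 - 397125074750 - 330495499613 + 207890420102 + 156919475295 - 80630964769 - 54770336324 + 22540654445 + 13610949895 - 4351078600 - 2291320912 + 541946240 + 241265379 - 38887673 - 13848650 + 1300156 + 329931 - 12310 - 1575 + 3
= 625846753120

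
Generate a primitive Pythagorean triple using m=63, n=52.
(1265, 6552, 6673)

Euclid's formula: a = m² - n², b = 2mn, c = m² + n²
m = 63, n = 52
a = 63² - 52² = 3969 - 2704 = 1265
b = 2 × 63 × 52 = 6552
c = 63² + 52² = 3969 + 2704 = 6673
Verification: 1265² + 6552² = 1600225 + 42928704 = 44528929 = 6673² ✓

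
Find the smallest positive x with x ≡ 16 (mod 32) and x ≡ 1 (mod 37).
112

Using Chinese Remainder Theorem:
M = 32 × 37 = 1184
M1 = 37, M2 = 32
y1 = 37^(-1) mod 32 = 13
y2 = 32^(-1) mod 37 = 22
x = (16×37×13 + 1×32×22) mod 1184 = 112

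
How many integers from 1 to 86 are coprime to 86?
42

86 = 2 × 43
φ(n) = n × ∏(1 - 1/p) for each prime p dividing n
φ(86) = 86 × (1 - 1/2) × (1 - 1/43) = 42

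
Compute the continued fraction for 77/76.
[1; 76]

Euclidean algorithm steps:
77 = 1 × 76 + 1
76 = 76 × 1 + 0
Continued fraction: [1; 76]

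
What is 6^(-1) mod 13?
11

gcd(6, 13) = 1, so the inverse exists.
Extended Euclidean algorithm on (13, 6):
13 = 2 × 6 + 1  ⟹  1 = (1)·13 + (-2)·6
So (-2)·6 ≡ 1 (mod 13), i.e. 6^(-1) ≡ -2 ≡ 11 (mod 13).
Check: 6 × 11 = 66 ≡ 1 (mod 13)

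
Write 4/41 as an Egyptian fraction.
1/11 + 1/151 + 1/34051 + 1/2318907151

Greedy algorithm:
4/41: ceiling(41/4) = 11, use 1/11
3/451: ceiling(451/3) = 151, use 1/151
2/68101: ceiling(68101/2) = 34051, use 1/34051
1/2318907151: ceiling(2318907151/1) = 2318907151, use 1/2318907151
Result: 4/41 = 1/11 + 1/151 + 1/34051 + 1/2318907151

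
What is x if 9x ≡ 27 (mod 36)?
x ≡ 3 (mod 4)

gcd(9, 36) = 9, which divides 27, so solutions exist.
Divide through by 9: x ≡ 3 (mod 4).
The coefficient of x is now 1, so x ≡ 3 (mod 4).
Check: 9 × 3 = 27 ≡ 27 (mod 36).
x ≡ 3 (mod 4), giving 9 solutions mod 36.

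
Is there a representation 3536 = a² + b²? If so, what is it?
20² + 56² (a=20, b=56)

Factorization: 3536 = 2^4 × 13 × 17
By Fermat: n is sum of two squares iff every prime p ≡ 3 (mod 4) appears to even power.
All primes ≡ 3 (mod 4) appear to even power.
Search a = 0, 1, 2, … for 3536 - a² a perfect square: first hit at a = 20: 3536 - 400 = 3136 = 56².
3536 = 20² + 56² = 400 + 3136 ✓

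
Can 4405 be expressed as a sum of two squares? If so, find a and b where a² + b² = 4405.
7² + 66² (a=7, b=66)

Factorization: 4405 = 5 × 881
By Fermat: n is sum of two squares iff every prime p ≡ 3 (mod 4) appears to even power.
All primes ≡ 3 (mod 4) appear to even power.
Search a = 0, 1, 2, … for 4405 - a² a perfect square: first hit at a = 7: 4405 - 49 = 4356 = 66².
4405 = 7² + 66² = 49 + 4356 ✓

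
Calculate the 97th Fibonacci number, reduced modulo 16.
1

Matrix identity: Q^n = [[F_(n+1), F_n], [F_n, F_(n-1)]] with Q = [[1,1],[1,0]].
n = 97 = 1100001₂. Square-and-multiply, entries mod 16:
Q^1 = [[1,1],[1,0]]
Q^3 = (Q^1)²·Q = [[3,2],[2,1]]
Q^6 = (Q^3)² = [[13,8],[8,5]]
Q^12 = (Q^6)² = [[9,0],[0,9]]
Q^24 = (Q^12)² = [[1,0],[0,1]]
Q^48 = (Q^24)² = [[1,0],[0,1]]
Q^97 = (Q^48)²·Q = [[1,1],[1,0]]
F_97 mod 16 = Q^97[0][1] = 1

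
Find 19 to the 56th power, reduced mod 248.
41

Repeated squaring. Binary of 56 = 111000.
19^1 ≡ 19 (mod 248); 19^2 ≡ 113 (mod 248); 19^4 ≡ 121 (mod 248); 19^8 ≡ 9 (mod 248); 19^16 ≡ 81 (mod 248); 19^32 ≡ 113 (mod 248)
19^56 = 19^8 × 19^16 × 19^32 ≡ 41 (mod 248)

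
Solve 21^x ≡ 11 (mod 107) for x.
94

Baby-step giant-step with step n = ⌈√107⌉ = 11.
Baby steps 21^j mod 107 (j:value) for j=0..10: 0:1, 1:21, 2:13, 3:59, 4:62, 5:18, 6:57, 7:20, 8:99, 9:46, 10:3.
Giant-step multiplier: 21^(-11) ≡ 21^(106-11) = 21^95 ≡ 17 (mod 107).
Giant steps γ_i = 11·17^i mod 107: γ_0=11, γ_1=80, γ_2=76, γ_3=8, γ_4=29, γ_5=65, γ_6=35, γ_7=60, γ_8=57 (in table at j=6).
x = i·n + j = 8·11 + 6 = 94.
Check: 21^94 ≡ 11 (mod 107).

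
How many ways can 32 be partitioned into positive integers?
8349

p(n) counts ways to write n as a sum of positive integers (order ignored).
Euler's pentagonal recurrence: p(k) = p(k-1) + p(k-2) - p(k-5) - p(k-7) + p(k-12) + p(k-15) - ... (offsets j(3j∓1)/2, signs ++--, p(0)=1, p(<0)=0).
DP table for k = 0..31: p(0)=1, p(1)=1, p(2)=2, p(3)=3, p(4)=5, p(5)=7, p(6)=11, p(7)=15, p(8)=22, p(9)=30, p(10)=42, p(11)=56, p(12)=77, p(13)=101, p(14)=135, p(15)=176, p(16)=231, p(17)=297, p(18)=385, p(19)=490, p(20)=627, p(21)=792, p(22)=1002, p(23)=1255, p(24)=1575, p(25)=1958, p(26)=2436, p(27)=3010, p(28)=3718, p(29)=4565, p(30)=5604, p(31)=6842.
Final step: p(32) = p(31) + p(30) - p(27) - p(25) + p(20) + p(17) - p(10) - p(6)
= 6842 + 5604 - 3010 - 1958 + 627 + 297 - 42 - 11
= 8349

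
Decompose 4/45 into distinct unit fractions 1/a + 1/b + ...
1/12 + 1/180

Greedy algorithm:
4/45: ceiling(45/4) = 12, use 1/12
1/180: ceiling(180/1) = 180, use 1/180
Result: 4/45 = 1/12 + 1/180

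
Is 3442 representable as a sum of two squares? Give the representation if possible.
29² + 51² (a=29, b=51)

Factorization: 3442 = 2 × 1721
By Fermat: n is sum of two squares iff every prime p ≡ 3 (mod 4) appears to even power.
All primes ≡ 3 (mod 4) appear to even power.
Search a = 0, 1, 2, … for 3442 - a² a perfect square: first hit at a = 29: 3442 - 841 = 2601 = 51².
3442 = 29² + 51² = 841 + 2601 ✓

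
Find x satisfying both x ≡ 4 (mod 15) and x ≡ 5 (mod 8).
109

Using Chinese Remainder Theorem:
M = 15 × 8 = 120
M1 = 8, M2 = 15
y1 = 8^(-1) mod 15 = 2
y2 = 15^(-1) mod 8 = 7
x = (4×8×2 + 5×15×7) mod 120 = 109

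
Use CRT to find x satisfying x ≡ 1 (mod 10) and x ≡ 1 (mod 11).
1

Using Chinese Remainder Theorem:
M = 10 × 11 = 110
M1 = 11, M2 = 10
y1 = 11^(-1) mod 10 = 1
y2 = 10^(-1) mod 11 = 10
x = (1×11×1 + 1×10×10) mod 110 = 1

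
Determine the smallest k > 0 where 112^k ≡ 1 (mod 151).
150

151 is prime, so ord(112) divides φ(151) = 150.
Divisors of 150: 1, 2, 3, 5, 6, 10, 15, 25, 30, 50, 75, 150.
Repeated squaring: 112^1 ≡ 112, 112^2 ≡ 11, 112^4 ≡ 121, 112^8 ≡ 145, 112^16 ≡ 36, 112^32 ≡ 88, 112^64 ≡ 43, 112^128 ≡ 37 (mod 151).
Test 112^d mod 151 for each divisor d in increasing order:
112^1 ≡ 112
112^2 ≡ 11
112^3 = 112^2·112^1 ≡ 24
112^5 = 112^4·112^1 ≡ 113
112^6 = 112^4·112^2 ≡ 123
112^10 = 112^8·112^2 ≡ 85
112^15 = 112^8·112^4·112^2·112^1 ≡ 92
112^25 = 112^16·112^8·112^1 ≡ 119
112^30 = 112^16·112^8·112^4·112^2 ≡ 8
112^50 = 112^32·112^16·112^2 ≡ 118
112^75 = 112^64·112^8·112^2·112^1 ≡ 150
112^150 = 112^128·112^16·112^4·112^2 ≡ 1  ← first divisor giving 1
The order is 150.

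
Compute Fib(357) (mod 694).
660

Matrix identity: Q^n = [[F_(n+1), F_n], [F_n, F_(n-1)]] with Q = [[1,1],[1,0]].
n = 357 = 101100101₂. Square-and-multiply, entries mod 694:
Q^1 = [[1,1],[1,0]]
Q^2 = (Q^1)² = [[2,1],[1,1]]
Q^5 = (Q^2)²·Q = [[8,5],[5,3]]
Q^11 = (Q^5)²·Q = [[144,89],[89,55]]
Q^22 = (Q^11)² = [[203,361],[361,536]]
Q^44 = (Q^22)² = [[112,283],[283,523]]
Q^89 = (Q^44)²·Q = [[290,331],[331,653]]
Q^178 = (Q^89)² = [[35,527],[527,202]]
Q^357 = (Q^178)²·Q = [[639,660],[660,673]]
F_357 mod 694 = Q^357[0][1] = 660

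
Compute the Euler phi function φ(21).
12

21 = 3 × 7
φ(n) = n × ∏(1 - 1/p) for each prime p dividing n
φ(21) = 21 × (1 - 1/3) × (1 - 1/7) = 12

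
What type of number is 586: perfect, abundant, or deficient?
deficient

Proper divisors of 586: sum = 1 + 2 + 293 = 296
Since 296 < 586, 586 is deficient.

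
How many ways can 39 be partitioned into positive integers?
31185

p(n) counts ways to write n as a sum of positive integers (order ignored).
Euler's pentagonal recurrence: p(k) = p(k-1) + p(k-2) - p(k-5) - p(k-7) + p(k-12) + p(k-15) - ... (offsets j(3j∓1)/2, signs ++--, p(0)=1, p(<0)=0).
DP table for k = 0..38: p(0)=1, p(1)=1, p(2)=2, p(3)=3, p(4)=5, p(5)=7, p(6)=11, p(7)=15, p(8)=22, p(9)=30, p(10)=42, p(11)=56, p(12)=77, p(13)=101, p(14)=135, p(15)=176, p(16)=231, p(17)=297, p(18)=385, p(19)=490, p(20)=627, p(21)=792, p(22)=1002, p(23)=1255, p(24)=1575, p(25)=1958, p(26)=2436, p(27)=3010, p(28)=3718, p(29)=4565, p(30)=5604, p(31)=6842, p(32)=8349, p(33)=10143, p(34)=12310, p(35)=14883, p(36)=17977, p(37)=21637, p(38)=26015.
Final step: p(39) = p(38) + p(37) - p(34) - p(32) + p(27) + p(24) - p(17) - p(13) + p(4)
= 26015 + 21637 - 12310 - 8349 + 3010 + 1575 - 297 - 101 + 5
= 31185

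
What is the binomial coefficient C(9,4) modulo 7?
0

Using Lucas' theorem:
Write n=9 and k=4 in base 7:
n in base 7: [1, 2]
k in base 7: [0, 4]
C(9,4) mod 7 = ∏ C(n_i, k_i) mod 7
Digit binomials (mod 7): C(1,0) = 1; C(2,4) = 0 (k_i > n_i)
Product: 1 × 0 = 0 ≡ 0 (mod 7)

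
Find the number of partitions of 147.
30388671978

p(n) counts ways to write n as a sum of positive integers (order ignored).
Euler's pentagonal recurrence: p(k) = p(k-1) + p(k-2) - p(k-5) - p(k-7) + p(k-12) + p(k-15) - ... (offsets j(3j∓1)/2, signs ++--, p(0)=1, p(<0)=0).
DP table for k = 0..146: p(0)=1, p(1)=1, p(2)=2, p(3)=3, p(4)=5, p(5)=7, p(6)=11, p(7)=15, p(8)=22, p(9)=30, p(10)=42, p(11)=56, p(12)=77, p(13)=101, p(14)=135, p(15)=176, p(16)=231, p(17)=297, p(18)=385, p(19)=490, p(20)=627, p(21)=792, p(22)=1002, p(23)=1255, p(24)=1575, p(25)=1958, p(26)=2436, p(27)=3010, p(28)=3718, p(29)=4565, p(30)=5604, p(31)=6842, p(32)=8349, p(33)=10143, p(34)=12310, p(35)=14883, p(36)=17977, p(37)=21637, p(38)=26015, p(39)=31185, p(40)=37338, p(41)=44583, p(42)=53174, p(43)=63261, p(44)=75175, p(45)=89134, p(46)=105558, p(47)=124754, p(48)=147273, p(49)=173525, p(50)=204226, p(51)=239943, p(52)=281589, p(53)=329931, p(54)=386155, p(55)=451276, p(56)=526823, p(57)=614154, p(58)=715220, p(59)=831820, p(60)=966467, p(61)=1121505, p(62)=1300156, p(63)=1505499, p(64)=1741630, p(65)=2012558, p(66)=2323520, p(67)=2679689, p(68)=3087735, p(69)=3554345, p(70)=4087968, p(71)=4697205, p(72)=5392783, p(73)=6185689, p(74)=7089500, p(75)=8118264, p(76)=9289091, p(77)=10619863, p(78)=12132164, p(79)=13848650, p(80)=15796476, p(81)=18004327, p(82)=20506255, p(83)=23338469, p(84)=26543660, p(85)=30167357, p(86)=34262962, p(87)=38887673, p(88)=44108109, p(89)=49995925, p(90)=56634173, p(91)=64112359, p(92)=72533807, p(93)=82010177, p(94)=92669720, p(95)=104651419, p(96)=118114304, p(97)=133230930, p(98)=150198136, p(99)=169229875, p(100)=190569292, p(101)=214481126, p(102)=241265379, p(103)=271248950, p(104)=304801365, p(105)=342325709, p(106)=384276336, p(107)=431149389, p(108)=483502844, p(109)=541946240, p(110)=607163746, p(111)=679903203, p(112)=761002156, p(113)=851376628, p(114)=952050665, p(115)=1064144451, p(116)=1188908248, p(117)=1327710076, p(118)=1482074143, p(119)=1653668665, p(120)=1844349560, p(121)=2056148051, p(122)=2291320912, p(123)=2552338241, p(124)=2841940500, p(125)=3163127352, p(126)=3519222692, p(127)=3913864295, p(128)=4351078600, p(129)=4835271870, p(130)=5371315400, p(131)=5964539504, p(132)=6620830889, p(133)=7346629512, p(134)=8149040695, p(135)=9035836076, p(136)=10015581680, p(137)=11097645016, p(138)=12292341831, p(139)=13610949895, p(140)=15065878135, p(141)=16670689208, p(142)=18440293320, p(143)=20390982757, p(144)=22540654445, p(145)=24908858009, p(146)=27517052599.
Final step: p(147) = p(146) + p(145) - p(142) - p(140) + p(135) + p(132) - p(125) - p(121) + p(112) + p(107) - p(96) - p(90) + p(77) + p(70) - p(55) - p(47) + p(30) + p(21) - p(2)
= 27517052599 + 24908858009 - 18440293320 - 15065878135 + 9035836076 + 6620830889 - 3163127352 - 2056148051 + 761002156 + 431149389 - 118114304 - 56634173 + 10619863 + 4087968 - 451276 - 124754 + 5604 + 792 - 2
= 30388671978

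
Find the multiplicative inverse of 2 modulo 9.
5

gcd(2, 9) = 1, so the inverse exists.
Extended Euclidean algorithm on (9, 2):
9 = 4 × 2 + 1  ⟹  1 = (1)·9 + (-4)·2
So (-4)·2 ≡ 1 (mod 9), i.e. 2^(-1) ≡ -4 ≡ 5 (mod 9).
Check: 2 × 5 = 10 ≡ 1 (mod 9)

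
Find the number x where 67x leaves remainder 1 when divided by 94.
87

gcd(67, 94) = 1, so the inverse exists.
Extended Euclidean algorithm on (94, 67):
94 = 1 × 67 + 27  ⟹  27 = (1)·94 + (-1)·67
67 = 2 × 27 + 13  ⟹  13 = (-2)·94 + (3)·67
27 = 2 × 13 + 1  ⟹  1 = (5)·94 + (-7)·67
So (-7)·67 ≡ 1 (mod 94), i.e. 67^(-1) ≡ -7 ≡ 87 (mod 94).
Check: 67 × 87 = 5829 ≡ 1 (mod 94)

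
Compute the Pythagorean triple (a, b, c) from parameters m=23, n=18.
(205, 828, 853)

Euclid's formula: a = m² - n², b = 2mn, c = m² + n²
m = 23, n = 18
a = 23² - 18² = 529 - 324 = 205
b = 2 × 23 × 18 = 828
c = 23² + 18² = 529 + 324 = 853
Verification: 205² + 828² = 42025 + 685584 = 727609 = 853² ✓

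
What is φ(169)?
156

169 = 13^2
φ(n) = n × ∏(1 - 1/p) for each prime p dividing n
φ(169) = 169 × (1 - 1/13) = 156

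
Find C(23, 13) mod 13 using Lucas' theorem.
1

Using Lucas' theorem:
Write n=23 and k=13 in base 13:
n in base 13: [1, 10]
k in base 13: [1, 0]
C(23,13) mod 13 = ∏ C(n_i, k_i) mod 13
Digit binomials (mod 13): C(1,1) = 1; C(10,0) = 1
Product: 1 × 1 = 1 ≡ 1 (mod 13)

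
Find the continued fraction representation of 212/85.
[2; 2, 42]

Euclidean algorithm steps:
212 = 2 × 85 + 42
85 = 2 × 42 + 1
42 = 42 × 1 + 0
Continued fraction: [2; 2, 42]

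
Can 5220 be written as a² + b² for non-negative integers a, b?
6² + 72² (a=6, b=72)

Factorization: 5220 = 2^2 × 3^2 × 5 × 29
By Fermat: n is sum of two squares iff every prime p ≡ 3 (mod 4) appears to even power.
All primes ≡ 3 (mod 4) appear to even power.
Search a = 0, 1, 2, … for 5220 - a² a perfect square: first hit at a = 6: 5220 - 36 = 5184 = 72².
5220 = 6² + 72² = 36 + 5184 ✓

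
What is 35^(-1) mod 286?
237

gcd(35, 286) = 1, so the inverse exists.
Extended Euclidean algorithm on (286, 35):
286 = 8 × 35 + 6  ⟹  6 = (1)·286 + (-8)·35
35 = 5 × 6 + 5  ⟹  5 = (-5)·286 + (41)·35
6 = 1 × 5 + 1  ⟹  1 = (6)·286 + (-49)·35
So (-49)·35 ≡ 1 (mod 286), i.e. 35^(-1) ≡ -49 ≡ 237 (mod 286).
Check: 35 × 237 = 8295 ≡ 1 (mod 286)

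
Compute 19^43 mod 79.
50

Repeated squaring. Binary of 43 = 101011.
19^1 ≡ 19 (mod 79); 19^2 ≡ 45 (mod 79); 19^4 ≡ 50 (mod 79); 19^8 ≡ 51 (mod 79); 19^16 ≡ 73 (mod 79); 19^32 ≡ 36 (mod 79)
19^43 = 19^1 × 19^2 × 19^8 × 19^32 ≡ 50 (mod 79)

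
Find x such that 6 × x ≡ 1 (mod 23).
4

gcd(6, 23) = 1, so the inverse exists.
Extended Euclidean algorithm on (23, 6):
23 = 3 × 6 + 5  ⟹  5 = (1)·23 + (-3)·6
6 = 1 × 5 + 1  ⟹  1 = (-1)·23 + (4)·6
So (4)·6 ≡ 1 (mod 23), i.e. 6^(-1) ≡ 4 (mod 23).
Check: 6 × 4 = 24 ≡ 1 (mod 23)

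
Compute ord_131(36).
65

131 is prime, so ord(36) divides φ(131) = 130.
Divisors of 130: 1, 2, 5, 10, 13, 26, 65, 130.
Repeated squaring: 36^1 ≡ 36, 36^2 ≡ 117, 36^4 ≡ 65, 36^8 ≡ 33, 36^16 ≡ 41, 36^32 ≡ 109, 36^64 ≡ 91, 36^128 ≡ 28 (mod 131).
Test 36^d mod 131 for each divisor d in increasing order:
36^1 ≡ 36
36^2 ≡ 117
36^5 = 36^4·36^1 ≡ 113
36^10 = 36^8·36^2 ≡ 62
36^13 = 36^8·36^4·36^1 ≡ 61
36^26 = 36^16·36^8·36^2 ≡ 53
36^65 = 36^64·36^1 ≡ 1  ← first divisor giving 1
The order is 65.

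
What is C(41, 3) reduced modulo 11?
1

Using Lucas' theorem:
Write n=41 and k=3 in base 11:
n in base 11: [3, 8]
k in base 11: [0, 3]
C(41,3) mod 11 = ∏ C(n_i, k_i) mod 11
Digit binomials (mod 11): C(3,0) = 1; C(8,3) = 56 ≡ 1
Product: 1 × 1 = 1 ≡ 1 (mod 11)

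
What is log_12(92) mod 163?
41

Baby-step giant-step with step n = ⌈√163⌉ = 13.
Baby steps 12^j mod 163 (j:value) for j=0..12: 0:1, 1:12, 2:144, 3:98, 4:35, 5:94, 6:150, 7:7, 8:84, 9:30, 10:34, 11:82, 12:6.
Giant-step multiplier: 12^(-13) ≡ 12^(162-13) = 12^149 ≡ 120 (mod 163).
Giant steps γ_i = 92·120^i mod 163: γ_0=92, γ_1=119, γ_2=99, γ_3=144 (in table at j=2).
x = i·n + j = 3·13 + 2 = 41.
Check: 12^41 ≡ 92 (mod 163).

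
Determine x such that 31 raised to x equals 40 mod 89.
18

Baby-step giant-step with step n = ⌈√89⌉ = 10.
Baby steps 31^j mod 89 (j:value) for j=0..9: 0:1, 1:31, 2:71, 3:65, 4:57, 5:76, 6:42, 7:56, 8:45, 9:60.
Giant-step multiplier: 31^(-10) ≡ 31^(88-10) = 31^78 ≡ 79 (mod 89).
Giant steps γ_i = 40·79^i mod 89: γ_0=40, γ_1=45 (in table at j=8).
x = i·n + j = 1·10 + 8 = 18.
Check: 31^18 ≡ 40 (mod 89).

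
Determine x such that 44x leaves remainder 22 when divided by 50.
x ≡ 13 (mod 25)

gcd(44, 50) = 2, which divides 22, so solutions exist.
Divide through by 2: 22x ≡ 11 (mod 25).
Find 22^(-1) mod 25 by the extended Euclidean algorithm:
25 = 1 × 22 + 3  ⟹  3 = (1)·25 + (-1)·22
22 = 7 × 3 + 1  ⟹  1 = (-7)·25 + (8)·22
So (8)·22 ≡ 1 (mod 25), i.e. 22^(-1) ≡ 8 (mod 25).
x ≡ 8 × 11 = 88 ≡ 13 (mod 25).
Check: 44 × 13 = 572 ≡ 22 (mod 50).
x ≡ 13 (mod 25), giving 2 solutions mod 50.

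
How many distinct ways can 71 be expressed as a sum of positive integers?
4697205

p(n) counts ways to write n as a sum of positive integers (order ignored).
Euler's pentagonal recurrence: p(k) = p(k-1) + p(k-2) - p(k-5) - p(k-7) + p(k-12) + p(k-15) - ... (offsets j(3j∓1)/2, signs ++--, p(0)=1, p(<0)=0).
DP table for k = 0..70: p(0)=1, p(1)=1, p(2)=2, p(3)=3, p(4)=5, p(5)=7, p(6)=11, p(7)=15, p(8)=22, p(9)=30, p(10)=42, p(11)=56, p(12)=77, p(13)=101, p(14)=135, p(15)=176, p(16)=231, p(17)=297, p(18)=385, p(19)=490, p(20)=627, p(21)=792, p(22)=1002, p(23)=1255, p(24)=1575, p(25)=1958, p(26)=2436, p(27)=3010, p(28)=3718, p(29)=4565, p(30)=5604, p(31)=6842, p(32)=8349, p(33)=10143, p(34)=12310, p(35)=14883, p(36)=17977, p(37)=21637, p(38)=26015, p(39)=31185, p(40)=37338, p(41)=44583, p(42)=53174, p(43)=63261, p(44)=75175, p(45)=89134, p(46)=105558, p(47)=124754, p(48)=147273, p(49)=173525, p(50)=204226, p(51)=239943, p(52)=281589, p(53)=329931, p(54)=386155, p(55)=451276, p(56)=526823, p(57)=614154, p(58)=715220, p(59)=831820, p(60)=966467, p(61)=1121505, p(62)=1300156, p(63)=1505499, p(64)=1741630, p(65)=2012558, p(66)=2323520, p(67)=2679689, p(68)=3087735, p(69)=3554345, p(70)=4087968.
Final step: p(71) = p(70) + p(69) - p(66) - p(64) + p(59) + p(56) - p(49) - p(45) + p(36) + p(31) - p(20) - p(14) + p(1)
= 4087968 + 3554345 - 2323520 - 1741630 + 831820 + 526823 - 173525 - 89134 + 17977 + 6842 - 627 - 135 + 1
= 4697205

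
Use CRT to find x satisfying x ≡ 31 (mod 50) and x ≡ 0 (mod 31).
31

Using Chinese Remainder Theorem:
M = 50 × 31 = 1550
M1 = 31, M2 = 50
y1 = 31^(-1) mod 50 = 21
y2 = 50^(-1) mod 31 = 18
x = (31×31×21 + 0×50×18) mod 1550 = 31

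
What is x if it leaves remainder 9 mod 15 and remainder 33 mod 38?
489

Using Chinese Remainder Theorem:
M = 15 × 38 = 570
M1 = 38, M2 = 15
y1 = 38^(-1) mod 15 = 2
y2 = 15^(-1) mod 38 = 33
x = (9×38×2 + 33×15×33) mod 570 = 489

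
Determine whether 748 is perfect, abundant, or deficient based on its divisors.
abundant

Proper divisors of 748: sum = 1 + 2 + 4 + 11 + 17 + 22 + 34 + 44 + 68 + 187 + 374 = 764
Since 764 > 748, 748 is abundant.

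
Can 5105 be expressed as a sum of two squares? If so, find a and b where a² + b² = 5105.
8² + 71² (a=8, b=71)

Factorization: 5105 = 5 × 1021
By Fermat: n is sum of two squares iff every prime p ≡ 3 (mod 4) appears to even power.
All primes ≡ 3 (mod 4) appear to even power.
Search a = 0, 1, 2, … for 5105 - a² a perfect square: first hit at a = 8: 5105 - 64 = 5041 = 71².
5105 = 8² + 71² = 64 + 5041 ✓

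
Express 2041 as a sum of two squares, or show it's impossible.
4² + 45² (a=4, b=45)

Factorization: 2041 = 13 × 157
By Fermat: n is sum of two squares iff every prime p ≡ 3 (mod 4) appears to even power.
All primes ≡ 3 (mod 4) appear to even power.
Search a = 0, 1, 2, … for 2041 - a² a perfect square: first hit at a = 4: 2041 - 16 = 2025 = 45².
2041 = 4² + 45² = 16 + 2025 ✓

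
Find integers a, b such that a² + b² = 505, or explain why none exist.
8² + 21² (a=8, b=21)

Factorization: 505 = 5 × 101
By Fermat: n is sum of two squares iff every prime p ≡ 3 (mod 4) appears to even power.
All primes ≡ 3 (mod 4) appear to even power.
Search a = 0, 1, 2, … for 505 - a² a perfect square: first hit at a = 8: 505 - 64 = 441 = 21².
505 = 8² + 21² = 64 + 441 ✓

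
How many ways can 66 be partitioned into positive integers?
2323520

p(n) counts ways to write n as a sum of positive integers (order ignored).
Euler's pentagonal recurrence: p(k) = p(k-1) + p(k-2) - p(k-5) - p(k-7) + p(k-12) + p(k-15) - ... (offsets j(3j∓1)/2, signs ++--, p(0)=1, p(<0)=0).
DP table for k = 0..65: p(0)=1, p(1)=1, p(2)=2, p(3)=3, p(4)=5, p(5)=7, p(6)=11, p(7)=15, p(8)=22, p(9)=30, p(10)=42, p(11)=56, p(12)=77, p(13)=101, p(14)=135, p(15)=176, p(16)=231, p(17)=297, p(18)=385, p(19)=490, p(20)=627, p(21)=792, p(22)=1002, p(23)=1255, p(24)=1575, p(25)=1958, p(26)=2436, p(27)=3010, p(28)=3718, p(29)=4565, p(30)=5604, p(31)=6842, p(32)=8349, p(33)=10143, p(34)=12310, p(35)=14883, p(36)=17977, p(37)=21637, p(38)=26015, p(39)=31185, p(40)=37338, p(41)=44583, p(42)=53174, p(43)=63261, p(44)=75175, p(45)=89134, p(46)=105558, p(47)=124754, p(48)=147273, p(49)=173525, p(50)=204226, p(51)=239943, p(52)=281589, p(53)=329931, p(54)=386155, p(55)=451276, p(56)=526823, p(57)=614154, p(58)=715220, p(59)=831820, p(60)=966467, p(61)=1121505, p(62)=1300156, p(63)=1505499, p(64)=1741630, p(65)=2012558.
Final step: p(66) = p(65) + p(64) - p(61) - p(59) + p(54) + p(51) - p(44) - p(40) + p(31) + p(26) - p(15) - p(9)
= 2012558 + 1741630 - 1121505 - 831820 + 386155 + 239943 - 75175 - 37338 + 6842 + 2436 - 176 - 30
= 2323520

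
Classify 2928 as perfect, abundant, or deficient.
abundant

Proper divisors of 2928: sum = 1 + 2 + 3 + 4 + 6 + 8 + 12 + 16 + ... + 488 + 732 + 976 + 1464 (19 divisors) = 4760
Since 4760 > 2928, 2928 is abundant.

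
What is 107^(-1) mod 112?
67

gcd(107, 112) = 1, so the inverse exists.
Extended Euclidean algorithm on (112, 107):
112 = 1 × 107 + 5  ⟹  5 = (1)·112 + (-1)·107
107 = 21 × 5 + 2  ⟹  2 = (-21)·112 + (22)·107
5 = 2 × 2 + 1  ⟹  1 = (43)·112 + (-45)·107
So (-45)·107 ≡ 1 (mod 112), i.e. 107^(-1) ≡ -45 ≡ 67 (mod 112).
Check: 107 × 67 = 7169 ≡ 1 (mod 112)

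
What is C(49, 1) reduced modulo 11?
5

Using Lucas' theorem:
Write n=49 and k=1 in base 11:
n in base 11: [4, 5]
k in base 11: [0, 1]
C(49,1) mod 11 = ∏ C(n_i, k_i) mod 11
Digit binomials (mod 11): C(4,0) = 1; C(5,1) = 5
Product: 1 × 5 = 5 ≡ 5 (mod 11)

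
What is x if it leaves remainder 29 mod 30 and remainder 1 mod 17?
239

Using Chinese Remainder Theorem:
M = 30 × 17 = 510
M1 = 17, M2 = 30
y1 = 17^(-1) mod 30 = 23
y2 = 30^(-1) mod 17 = 4
x = (29×17×23 + 1×30×4) mod 510 = 239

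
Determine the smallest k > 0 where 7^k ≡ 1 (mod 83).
41

83 is prime, so ord(7) divides φ(83) = 82.
Divisors of 82: 1, 2, 41, 82.
Repeated squaring: 7^1 ≡ 7, 7^2 ≡ 49, 7^4 ≡ 77, 7^8 ≡ 36, 7^16 ≡ 51, 7^32 ≡ 28, 7^64 ≡ 37 (mod 83).
Test 7^d mod 83 for each divisor d in increasing order:
7^1 ≡ 7
7^2 ≡ 49
7^41 = 7^32·7^8·7^1 ≡ 1  ← first divisor giving 1
The order is 41.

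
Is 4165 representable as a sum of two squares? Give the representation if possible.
14² + 63² (a=14, b=63)

Factorization: 4165 = 5 × 7^2 × 17
By Fermat: n is sum of two squares iff every prime p ≡ 3 (mod 4) appears to even power.
All primes ≡ 3 (mod 4) appear to even power.
Search a = 0, 1, 2, … for 4165 - a² a perfect square: first hit at a = 14: 4165 - 196 = 3969 = 63².
4165 = 14² + 63² = 196 + 3969 ✓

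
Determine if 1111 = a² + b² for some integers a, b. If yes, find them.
Not possible

Factorization: 1111 = 11 × 101
By Fermat: n is sum of two squares iff every prime p ≡ 3 (mod 4) appears to even power.
Prime(s) ≡ 3 (mod 4) with odd exponent: [(11, 1)]
Therefore 1111 cannot be expressed as a² + b².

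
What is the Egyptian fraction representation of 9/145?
1/17 + 1/309 + 1/108813 + 1/13813538318 + 1/381627681711894999930

Greedy algorithm:
9/145: ceiling(145/9) = 17, use 1/17
8/2465: ceiling(2465/8) = 309, use 1/309
7/761685: ceiling(761685/7) = 108813, use 1/108813
2/27627076635: ceiling(27627076635/2) = 13813538318, use 1/13813538318
1/381627681711894999930: ceiling(381627681711894999930/1) = 381627681711894999930, use 1/381627681711894999930
Result: 9/145 = 1/17 + 1/309 + 1/108813 + 1/13813538318 + 1/381627681711894999930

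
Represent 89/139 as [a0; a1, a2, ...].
[0; 1, 1, 1, 3, 1, 1, 5]

Euclidean algorithm steps:
89 = 0 × 139 + 89
139 = 1 × 89 + 50
89 = 1 × 50 + 39
50 = 1 × 39 + 11
39 = 3 × 11 + 6
11 = 1 × 6 + 5
6 = 1 × 5 + 1
5 = 5 × 1 + 0
Continued fraction: [0; 1, 1, 1, 3, 1, 1, 5]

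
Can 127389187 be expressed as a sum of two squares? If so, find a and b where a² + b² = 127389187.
Not possible

Factorization: 127389187 = 37 × 151^3
By Fermat: n is sum of two squares iff every prime p ≡ 3 (mod 4) appears to even power.
Prime(s) ≡ 3 (mod 4) with odd exponent: [(151, 3)]
Therefore 127389187 cannot be expressed as a² + b².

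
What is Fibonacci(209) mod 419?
184

Matrix identity: Q^n = [[F_(n+1), F_n], [F_n, F_(n-1)]] with Q = [[1,1],[1,0]].
n = 209 = 11010001₂. Square-and-multiply, entries mod 419:
Q^1 = [[1,1],[1,0]]
Q^3 = (Q^1)²·Q = [[3,2],[2,1]]
Q^6 = (Q^3)² = [[13,8],[8,5]]
Q^13 = (Q^6)²·Q = [[377,233],[233,144]]
Q^26 = (Q^13)² = [[326,302],[302,24]]
Q^52 = (Q^26)² = [[131,112],[112,19]]
Q^104 = (Q^52)² = [[375,40],[40,335]]
Q^209 = (Q^104)²·Q = [[92,184],[184,327]]
F_209 mod 419 = Q^209[0][1] = 184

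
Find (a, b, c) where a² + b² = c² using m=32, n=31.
(63, 1984, 1985)

Euclid's formula: a = m² - n², b = 2mn, c = m² + n²
m = 32, n = 31
a = 32² - 31² = 1024 - 961 = 63
b = 2 × 32 × 31 = 1984
c = 32² + 31² = 1024 + 961 = 1985
Verification: 63² + 1984² = 3969 + 3936256 = 3940225 = 1985² ✓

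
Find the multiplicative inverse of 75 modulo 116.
99

gcd(75, 116) = 1, so the inverse exists.
Extended Euclidean algorithm on (116, 75):
116 = 1 × 75 + 41  ⟹  41 = (1)·116 + (-1)·75
75 = 1 × 41 + 34  ⟹  34 = (-1)·116 + (2)·75
41 = 1 × 34 + 7  ⟹  7 = (2)·116 + (-3)·75
34 = 4 × 7 + 6  ⟹  6 = (-9)·116 + (14)·75
7 = 1 × 6 + 1  ⟹  1 = (11)·116 + (-17)·75
So (-17)·75 ≡ 1 (mod 116), i.e. 75^(-1) ≡ -17 ≡ 99 (mod 116).
Check: 75 × 99 = 7425 ≡ 1 (mod 116)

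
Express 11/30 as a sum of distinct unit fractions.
1/3 + 1/30

Greedy algorithm:
11/30: ceiling(30/11) = 3, use 1/3
1/30: ceiling(30/1) = 30, use 1/30
Result: 11/30 = 1/3 + 1/30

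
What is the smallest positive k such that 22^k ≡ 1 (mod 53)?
52

53 is prime, so ord(22) divides φ(53) = 52.
Divisors of 52: 1, 2, 4, 13, 26, 52.
Repeated squaring: 22^1 ≡ 22, 22^2 ≡ 7, 22^4 ≡ 49, 22^8 ≡ 16, 22^16 ≡ 44, 22^32 ≡ 28 (mod 53).
Test 22^d mod 53 for each divisor d in increasing order:
22^1 ≡ 22
22^2 ≡ 7
22^4 ≡ 49
22^13 = 22^8·22^4·22^1 ≡ 23
22^26 = 22^16·22^8·22^2 ≡ 52
22^52 = 22^32·22^16·22^4 ≡ 1  ← first divisor giving 1
The order is 52.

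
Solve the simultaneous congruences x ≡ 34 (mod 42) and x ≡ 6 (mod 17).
244

Using Chinese Remainder Theorem:
M = 42 × 17 = 714
M1 = 17, M2 = 42
y1 = 17^(-1) mod 42 = 5
y2 = 42^(-1) mod 17 = 15
x = (34×17×5 + 6×42×15) mod 714 = 244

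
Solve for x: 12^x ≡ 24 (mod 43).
16

Baby-step giant-step with step n = ⌈√43⌉ = 7.
Baby steps 12^j mod 43 (j:value) for j=0..6: 0:1, 1:12, 2:15, 3:8, 4:10, 5:34, 6:21.
Giant-step multiplier: 12^(-7) ≡ 12^(42-7) = 12^35 ≡ 7 (mod 43).
Giant steps γ_i = 24·7^i mod 43: γ_0=24, γ_1=39, γ_2=15 (in table at j=2).
x = i·n + j = 2·7 + 2 = 16.
Check: 12^16 ≡ 24 (mod 43).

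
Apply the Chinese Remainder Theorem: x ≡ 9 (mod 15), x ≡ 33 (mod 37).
144

Using Chinese Remainder Theorem:
M = 15 × 37 = 555
M1 = 37, M2 = 15
y1 = 37^(-1) mod 15 = 13
y2 = 15^(-1) mod 37 = 5
x = (9×37×13 + 33×15×5) mod 555 = 144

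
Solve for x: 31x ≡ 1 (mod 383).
173

gcd(31, 383) = 1, so the inverse exists.
Extended Euclidean algorithm on (383, 31):
383 = 12 × 31 + 11  ⟹  11 = (1)·383 + (-12)·31
31 = 2 × 11 + 9  ⟹  9 = (-2)·383 + (25)·31
11 = 1 × 9 + 2  ⟹  2 = (3)·383 + (-37)·31
9 = 4 × 2 + 1  ⟹  1 = (-14)·383 + (173)·31
So (173)·31 ≡ 1 (mod 383), i.e. 31^(-1) ≡ 173 (mod 383).
Check: 31 × 173 = 5363 ≡ 1 (mod 383)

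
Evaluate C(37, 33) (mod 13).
5

Using Lucas' theorem:
Write n=37 and k=33 in base 13:
n in base 13: [2, 11]
k in base 13: [2, 7]
C(37,33) mod 13 = ∏ C(n_i, k_i) mod 13
Digit binomials (mod 13): C(2,2) = 1; C(11,7) = 330 ≡ 5
Product: 1 × 5 = 5 ≡ 5 (mod 13)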